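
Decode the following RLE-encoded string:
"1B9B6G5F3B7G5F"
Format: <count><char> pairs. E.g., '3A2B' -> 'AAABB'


Expanding each <count><char> pair:
  1B -> 'B'
  9B -> 'BBBBBBBBB'
  6G -> 'GGGGGG'
  5F -> 'FFFFF'
  3B -> 'BBB'
  7G -> 'GGGGGGG'
  5F -> 'FFFFF'

Decoded = BBBBBBBBBBGGGGGGFFFFFBBBGGGGGGGFFFFF


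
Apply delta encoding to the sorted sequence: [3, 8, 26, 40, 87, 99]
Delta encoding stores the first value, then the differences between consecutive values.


First value: 3
Deltas:
  8 - 3 = 5
  26 - 8 = 18
  40 - 26 = 14
  87 - 40 = 47
  99 - 87 = 12


Delta encoded: [3, 5, 18, 14, 47, 12]


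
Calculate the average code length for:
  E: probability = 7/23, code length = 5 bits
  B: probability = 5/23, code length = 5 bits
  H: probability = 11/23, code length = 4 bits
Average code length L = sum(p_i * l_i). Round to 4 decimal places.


Weighted contributions p_i * l_i:
  E: (7/23) * 5 = 35/23
  B: (5/23) * 5 = 25/23
  H: (11/23) * 4 = 44/23
Sum = (35 + 25 + 44)/23 = 104/23

L = 104/23 = 4.5217 bits/symbol


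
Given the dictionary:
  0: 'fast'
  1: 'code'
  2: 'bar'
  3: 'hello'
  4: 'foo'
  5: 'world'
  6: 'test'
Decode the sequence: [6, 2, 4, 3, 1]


Look up each index in the dictionary:
  6 -> 'test'
  2 -> 'bar'
  4 -> 'foo'
  3 -> 'hello'
  1 -> 'code'

Decoded: "test bar foo hello code"


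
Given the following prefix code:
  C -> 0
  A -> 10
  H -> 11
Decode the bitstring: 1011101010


Decoding step by step:
Bits 10 -> A
Bits 11 -> H
Bits 10 -> A
Bits 10 -> A
Bits 10 -> A


Decoded message: AHAAA


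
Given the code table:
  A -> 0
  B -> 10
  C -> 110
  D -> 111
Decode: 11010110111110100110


Decoding:
110 -> C
10 -> B
110 -> C
111 -> D
110 -> C
10 -> B
0 -> A
110 -> C


Result: CBCDCBAC


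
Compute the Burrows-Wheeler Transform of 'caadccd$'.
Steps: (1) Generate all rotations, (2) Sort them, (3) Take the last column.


Rotations (sorted):
  0: $caadccd -> last char: d
  1: aadccd$c -> last char: c
  2: adccd$ca -> last char: a
  3: caadccd$ -> last char: $
  4: ccd$caad -> last char: d
  5: cd$caadc -> last char: c
  6: d$caadcc -> last char: c
  7: dccd$caa -> last char: a


BWT = dca$dcca


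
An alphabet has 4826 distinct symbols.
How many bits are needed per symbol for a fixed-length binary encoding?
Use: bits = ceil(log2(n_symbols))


log2(4826) = 12.2366
Bracket: 2^12 = 4096 < 4826 <= 2^13 = 8192
So ceil(log2(4826)) = 13

bits = ceil(log2(4826)) = ceil(12.2366) = 13 bits


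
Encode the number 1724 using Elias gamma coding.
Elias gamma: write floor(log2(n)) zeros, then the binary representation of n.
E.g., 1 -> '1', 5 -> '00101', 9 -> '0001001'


num_bits = floor(log2(1724)) + 1 = 11
leading_zeros = num_bits - 1 = 10
binary(1724) = 11010111100

Elias gamma(1724) = '0000000000' + '11010111100' = 000000000011010111100 (21 bits)


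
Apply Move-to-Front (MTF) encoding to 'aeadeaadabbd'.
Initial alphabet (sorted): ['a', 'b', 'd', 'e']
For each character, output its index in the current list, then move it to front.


MTF encoding:
'a': index 0 in ['a', 'b', 'd', 'e'] -> ['a', 'b', 'd', 'e']
'e': index 3 in ['a', 'b', 'd', 'e'] -> ['e', 'a', 'b', 'd']
'a': index 1 in ['e', 'a', 'b', 'd'] -> ['a', 'e', 'b', 'd']
'd': index 3 in ['a', 'e', 'b', 'd'] -> ['d', 'a', 'e', 'b']
'e': index 2 in ['d', 'a', 'e', 'b'] -> ['e', 'd', 'a', 'b']
'a': index 2 in ['e', 'd', 'a', 'b'] -> ['a', 'e', 'd', 'b']
'a': index 0 in ['a', 'e', 'd', 'b'] -> ['a', 'e', 'd', 'b']
'd': index 2 in ['a', 'e', 'd', 'b'] -> ['d', 'a', 'e', 'b']
'a': index 1 in ['d', 'a', 'e', 'b'] -> ['a', 'd', 'e', 'b']
'b': index 3 in ['a', 'd', 'e', 'b'] -> ['b', 'a', 'd', 'e']
'b': index 0 in ['b', 'a', 'd', 'e'] -> ['b', 'a', 'd', 'e']
'd': index 2 in ['b', 'a', 'd', 'e'] -> ['d', 'b', 'a', 'e']


Output: [0, 3, 1, 3, 2, 2, 0, 2, 1, 3, 0, 2]


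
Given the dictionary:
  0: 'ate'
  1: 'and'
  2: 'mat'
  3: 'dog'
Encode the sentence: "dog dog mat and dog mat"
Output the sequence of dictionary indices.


Look up each word in the dictionary:
  'dog' -> 3
  'dog' -> 3
  'mat' -> 2
  'and' -> 1
  'dog' -> 3
  'mat' -> 2

Encoded: [3, 3, 2, 1, 3, 2]


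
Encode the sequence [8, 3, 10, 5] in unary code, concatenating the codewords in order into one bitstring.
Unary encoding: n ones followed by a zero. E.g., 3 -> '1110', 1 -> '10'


Encode each number as n ones followed by a terminating 0:
  8 -> 111111110 (9 bits)
  3 -> 1110 (4 bits)
  10 -> 11111111110 (11 bits)
  5 -> 111110 (6 bits)
Total length = 9 + 4 + 11 + 6 = 30 bits.

Unary([8, 3, 10, 5]) = 111111110111011111111110111110 (30 bits)


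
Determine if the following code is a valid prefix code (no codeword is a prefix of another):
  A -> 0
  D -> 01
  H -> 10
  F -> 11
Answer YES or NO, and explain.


Checking each pair (does one codeword prefix another?):
  A='0' vs D='01': prefix -- VIOLATION

NO -- this is NOT a valid prefix code. A (0) is a prefix of D (01).


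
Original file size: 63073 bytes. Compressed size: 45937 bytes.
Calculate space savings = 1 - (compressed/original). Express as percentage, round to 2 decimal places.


ratio = compressed/original = 45937/63073 = 0.728315
savings = 1 - ratio = 1 - 0.728315 = 0.271685
as a percentage: 0.271685 * 100 = 27.17%

Space savings = 1 - 45937/63073 = 27.17%


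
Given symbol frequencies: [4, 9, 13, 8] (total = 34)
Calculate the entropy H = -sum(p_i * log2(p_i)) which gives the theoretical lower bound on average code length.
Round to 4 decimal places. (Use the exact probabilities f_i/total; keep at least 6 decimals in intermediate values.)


Per-symbol terms -p_i * log2(p_i) with p_i = f_i/34:
  p = 4/34 = 0.117647: log2(p) = -3.087463, -p*log2(p) = 0.363231
  p = 9/34 = 0.264706: log2(p) = -1.917538, -p*log2(p) = 0.507584
  p = 13/34 = 0.382353: log2(p) = -1.387023, -p*log2(p) = 0.530332
  p = 8/34 = 0.235294: log2(p) = -2.087463, -p*log2(p) = 0.491168
H = 0.363231 + 0.507584 + 0.530332 + 0.491168 = 1.892315

H = 1.8923 bits/symbol


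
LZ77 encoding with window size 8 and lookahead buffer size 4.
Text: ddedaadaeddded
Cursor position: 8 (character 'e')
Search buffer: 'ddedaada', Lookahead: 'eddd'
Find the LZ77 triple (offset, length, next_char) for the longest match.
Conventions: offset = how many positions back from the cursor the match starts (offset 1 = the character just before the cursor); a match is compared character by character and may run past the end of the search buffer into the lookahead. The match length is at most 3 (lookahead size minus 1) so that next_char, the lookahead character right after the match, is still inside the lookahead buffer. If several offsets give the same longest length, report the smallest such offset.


Try each offset into the search buffer:
  offset=1 (pos 7, char 'a'): match length 0
  offset=2 (pos 6, char 'd'): match length 0
  offset=3 (pos 5, char 'a'): match length 0
  offset=4 (pos 4, char 'a'): match length 0
  offset=5 (pos 3, char 'd'): match length 0
  offset=6 (pos 2, char 'e'): match length 2
  offset=7 (pos 1, char 'd'): match length 0
  offset=8 (pos 0, char 'd'): match length 0
Longest match has length 2 at offset 6.
next_char = character at position 8 + 2 = 10 -> 'd'

Best match: offset=6, length=2 (matching 'ed' starting at position 2)
LZ77 triple: (6, 2, 'd')


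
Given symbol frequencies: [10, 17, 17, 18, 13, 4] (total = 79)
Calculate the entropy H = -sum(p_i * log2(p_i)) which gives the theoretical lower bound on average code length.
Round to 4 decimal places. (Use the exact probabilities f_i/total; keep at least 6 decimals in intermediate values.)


Per-symbol terms -p_i * log2(p_i) with p_i = f_i/79:
  p = 10/79 = 0.126582: log2(p) = -2.981853, -p*log2(p) = 0.377450
  p = 17/79 = 0.215190: log2(p) = -2.216318, -p*log2(p) = 0.476929
  p = 17/79 = 0.215190: log2(p) = -2.216318, -p*log2(p) = 0.476929
  p = 18/79 = 0.227848: log2(p) = -2.133856, -p*log2(p) = 0.486195
  p = 13/79 = 0.164557: log2(p) = -2.603341, -p*log2(p) = 0.428398
  p = 4/79 = 0.050633: log2(p) = -4.303781, -p*log2(p) = 0.217913
H = 0.377450 + 0.476929 + 0.476929 + 0.486195 + 0.428398 + 0.217913 = 2.463814

H = 2.4638 bits/symbol


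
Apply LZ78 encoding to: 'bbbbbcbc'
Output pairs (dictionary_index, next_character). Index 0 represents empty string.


LZ78 encoding steps:
Dictionary: {0: ''}
Step 1: w='' (idx 0), next='b' -> output (0, 'b'), add 'b' as idx 1
Step 2: w='b' (idx 1), next='b' -> output (1, 'b'), add 'bb' as idx 2
Step 3: w='bb' (idx 2), next='c' -> output (2, 'c'), add 'bbc' as idx 3
Step 4: w='b' (idx 1), next='c' -> output (1, 'c'), add 'bc' as idx 4


Encoded: [(0, 'b'), (1, 'b'), (2, 'c'), (1, 'c')]


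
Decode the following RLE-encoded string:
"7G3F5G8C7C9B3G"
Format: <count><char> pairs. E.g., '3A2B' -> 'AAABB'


Expanding each <count><char> pair:
  7G -> 'GGGGGGG'
  3F -> 'FFF'
  5G -> 'GGGGG'
  8C -> 'CCCCCCCC'
  7C -> 'CCCCCCC'
  9B -> 'BBBBBBBBB'
  3G -> 'GGG'

Decoded = GGGGGGGFFFGGGGGCCCCCCCCCCCCCCCBBBBBBBBBGGG


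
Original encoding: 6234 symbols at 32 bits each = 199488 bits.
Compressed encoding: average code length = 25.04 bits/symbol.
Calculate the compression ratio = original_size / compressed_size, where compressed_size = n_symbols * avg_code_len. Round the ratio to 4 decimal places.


original_size = n_symbols * orig_bits = 6234 * 32 = 199488 bits
compressed_size = n_symbols * avg_code_len = 6234 * 25.04 = 156099.36 bits
ratio = original_size / compressed_size = 199488 / 156099.36 = 1.278

Compression ratio = 1.278


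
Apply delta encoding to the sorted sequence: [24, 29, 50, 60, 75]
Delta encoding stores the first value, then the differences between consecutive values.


First value: 24
Deltas:
  29 - 24 = 5
  50 - 29 = 21
  60 - 50 = 10
  75 - 60 = 15


Delta encoded: [24, 5, 21, 10, 15]


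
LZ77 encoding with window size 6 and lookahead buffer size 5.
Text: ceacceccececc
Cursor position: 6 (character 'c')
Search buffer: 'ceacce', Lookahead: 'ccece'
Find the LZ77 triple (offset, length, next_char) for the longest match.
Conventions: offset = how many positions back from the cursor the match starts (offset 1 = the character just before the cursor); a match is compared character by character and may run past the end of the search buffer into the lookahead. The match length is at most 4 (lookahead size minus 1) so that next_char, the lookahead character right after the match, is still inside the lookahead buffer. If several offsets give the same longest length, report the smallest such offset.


Try each offset into the search buffer:
  offset=1 (pos 5, char 'e'): match length 0
  offset=2 (pos 4, char 'c'): match length 1
  offset=3 (pos 3, char 'c'): match length 4
  offset=4 (pos 2, char 'a'): match length 0
  offset=5 (pos 1, char 'e'): match length 0
  offset=6 (pos 0, char 'c'): match length 1
Longest match has length 4 at offset 3.
next_char = character at position 6 + 4 = 10 -> 'e'

Best match: offset=3, length=4 (matching 'ccec' starting at position 3)
LZ77 triple: (3, 4, 'e')


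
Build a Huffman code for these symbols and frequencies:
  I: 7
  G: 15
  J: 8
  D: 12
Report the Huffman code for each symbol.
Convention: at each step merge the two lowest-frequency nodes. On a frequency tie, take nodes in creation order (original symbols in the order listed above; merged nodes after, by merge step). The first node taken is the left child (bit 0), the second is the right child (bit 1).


Huffman tree construction:
Step 1: Merge I(7) + J(8) = 15
Step 2: Merge D(12) + G(15) = 27
Step 3: Merge (I+J)(15) + (D+G)(27) = 42
Read each symbol's code off the tree from the root (left child = 0, right child = 1).

Codes:
  I: 00 (length 2)
  G: 11 (length 2)
  J: 01 (length 2)
  D: 10 (length 2)
Average code length: 84/42 = 2.0000 bits/symbol


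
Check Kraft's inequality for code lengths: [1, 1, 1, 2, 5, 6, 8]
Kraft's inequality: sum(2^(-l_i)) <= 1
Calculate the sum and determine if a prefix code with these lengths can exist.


Sum = 2^(-1) + 2^(-1) + 2^(-1) + 2^(-2) + 2^(-5) + 2^(-6) + 2^(-8)
    = 0.5 + 0.5 + 0.5 + 0.25 + 0.03125 + 0.015625 + 0.00390625
    = 461/256 = 1.80078125
Since 1.80078125 > 1, Kraft's inequality is NOT satisfied.
A prefix code with these lengths CANNOT exist.

Kraft sum = 1.80078125. Not satisfied.


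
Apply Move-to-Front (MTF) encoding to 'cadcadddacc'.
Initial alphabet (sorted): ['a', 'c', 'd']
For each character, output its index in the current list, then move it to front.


MTF encoding:
'c': index 1 in ['a', 'c', 'd'] -> ['c', 'a', 'd']
'a': index 1 in ['c', 'a', 'd'] -> ['a', 'c', 'd']
'd': index 2 in ['a', 'c', 'd'] -> ['d', 'a', 'c']
'c': index 2 in ['d', 'a', 'c'] -> ['c', 'd', 'a']
'a': index 2 in ['c', 'd', 'a'] -> ['a', 'c', 'd']
'd': index 2 in ['a', 'c', 'd'] -> ['d', 'a', 'c']
'd': index 0 in ['d', 'a', 'c'] -> ['d', 'a', 'c']
'd': index 0 in ['d', 'a', 'c'] -> ['d', 'a', 'c']
'a': index 1 in ['d', 'a', 'c'] -> ['a', 'd', 'c']
'c': index 2 in ['a', 'd', 'c'] -> ['c', 'a', 'd']
'c': index 0 in ['c', 'a', 'd'] -> ['c', 'a', 'd']


Output: [1, 1, 2, 2, 2, 2, 0, 0, 1, 2, 0]


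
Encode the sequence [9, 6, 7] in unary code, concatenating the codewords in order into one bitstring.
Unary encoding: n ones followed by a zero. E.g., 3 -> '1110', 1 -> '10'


Encode each number as n ones followed by a terminating 0:
  9 -> 1111111110 (10 bits)
  6 -> 1111110 (7 bits)
  7 -> 11111110 (8 bits)
Total length = 10 + 7 + 8 = 25 bits.

Unary([9, 6, 7]) = 1111111110111111011111110 (25 bits)


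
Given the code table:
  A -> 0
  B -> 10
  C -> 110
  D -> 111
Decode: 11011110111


Decoding:
110 -> C
111 -> D
10 -> B
111 -> D


Result: CDBD


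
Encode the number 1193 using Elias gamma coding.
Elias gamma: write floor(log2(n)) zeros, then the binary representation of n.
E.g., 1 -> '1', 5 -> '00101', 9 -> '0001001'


num_bits = floor(log2(1193)) + 1 = 11
leading_zeros = num_bits - 1 = 10
binary(1193) = 10010101001

Elias gamma(1193) = '0000000000' + '10010101001' = 000000000010010101001 (21 bits)


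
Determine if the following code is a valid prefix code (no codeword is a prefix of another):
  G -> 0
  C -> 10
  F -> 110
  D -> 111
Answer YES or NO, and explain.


Checking each pair (does one codeword prefix another?):
  G='0' vs C='10': no prefix
  G='0' vs F='110': no prefix
  G='0' vs D='111': no prefix
  C='10' vs G='0': no prefix
  C='10' vs F='110': no prefix
  C='10' vs D='111': no prefix
  F='110' vs G='0': no prefix
  F='110' vs C='10': no prefix
  F='110' vs D='111': no prefix
  D='111' vs G='0': no prefix
  D='111' vs C='10': no prefix
  D='111' vs F='110': no prefix
No violation found over all pairs.

YES -- this is a valid prefix code. No codeword is a prefix of any other codeword.


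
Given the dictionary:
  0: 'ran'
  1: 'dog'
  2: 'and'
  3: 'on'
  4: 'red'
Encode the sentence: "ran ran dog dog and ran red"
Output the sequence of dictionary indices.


Look up each word in the dictionary:
  'ran' -> 0
  'ran' -> 0
  'dog' -> 1
  'dog' -> 1
  'and' -> 2
  'ran' -> 0
  'red' -> 4

Encoded: [0, 0, 1, 1, 2, 0, 4]


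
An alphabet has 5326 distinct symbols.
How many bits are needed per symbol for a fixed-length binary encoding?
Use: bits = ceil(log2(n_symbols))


log2(5326) = 12.3788
Bracket: 2^12 = 4096 < 5326 <= 2^13 = 8192
So ceil(log2(5326)) = 13

bits = ceil(log2(5326)) = ceil(12.3788) = 13 bits


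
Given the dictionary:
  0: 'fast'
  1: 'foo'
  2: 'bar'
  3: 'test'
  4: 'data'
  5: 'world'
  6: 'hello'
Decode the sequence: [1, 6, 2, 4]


Look up each index in the dictionary:
  1 -> 'foo'
  6 -> 'hello'
  2 -> 'bar'
  4 -> 'data'

Decoded: "foo hello bar data"


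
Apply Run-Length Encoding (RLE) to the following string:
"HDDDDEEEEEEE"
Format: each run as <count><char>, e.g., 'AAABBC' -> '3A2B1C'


Scanning runs left to right:
  i=0: run of 'H' x 1 -> '1H'
  i=1: run of 'D' x 4 -> '4D'
  i=5: run of 'E' x 7 -> '7E'

RLE = 1H4D7E


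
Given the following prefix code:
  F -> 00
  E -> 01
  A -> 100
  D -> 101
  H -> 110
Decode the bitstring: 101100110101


Decoding step by step:
Bits 101 -> D
Bits 100 -> A
Bits 110 -> H
Bits 101 -> D


Decoded message: DAHD


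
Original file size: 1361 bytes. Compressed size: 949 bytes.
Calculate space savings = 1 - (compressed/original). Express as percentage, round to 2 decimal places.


ratio = compressed/original = 949/1361 = 0.697281
savings = 1 - ratio = 1 - 0.697281 = 0.302719
as a percentage: 0.302719 * 100 = 30.27%

Space savings = 1 - 949/1361 = 30.27%


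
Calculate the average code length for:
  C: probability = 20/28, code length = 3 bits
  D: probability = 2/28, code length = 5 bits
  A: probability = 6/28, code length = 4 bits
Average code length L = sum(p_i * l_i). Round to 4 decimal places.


Weighted contributions p_i * l_i:
  C: (20/28) * 3 = 60/28
  D: (2/28) * 5 = 10/28
  A: (6/28) * 4 = 24/28
Sum = (60 + 10 + 24)/28 = 94/28

L = 94/28 = 3.3571 bits/symbol


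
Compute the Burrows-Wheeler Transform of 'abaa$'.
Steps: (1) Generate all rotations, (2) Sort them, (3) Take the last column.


Rotations (sorted):
  0: $abaa -> last char: a
  1: a$aba -> last char: a
  2: aa$ab -> last char: b
  3: abaa$ -> last char: $
  4: baa$a -> last char: a


BWT = aab$a


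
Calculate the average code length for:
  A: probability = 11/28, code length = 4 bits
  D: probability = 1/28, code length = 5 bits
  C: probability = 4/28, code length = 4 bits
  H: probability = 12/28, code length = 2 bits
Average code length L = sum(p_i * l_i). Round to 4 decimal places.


Weighted contributions p_i * l_i:
  A: (11/28) * 4 = 44/28
  D: (1/28) * 5 = 5/28
  C: (4/28) * 4 = 16/28
  H: (12/28) * 2 = 24/28
Sum = (44 + 5 + 16 + 24)/28 = 89/28

L = 89/28 = 3.1786 bits/symbol


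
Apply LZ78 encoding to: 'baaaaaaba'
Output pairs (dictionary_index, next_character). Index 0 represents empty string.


LZ78 encoding steps:
Dictionary: {0: ''}
Step 1: w='' (idx 0), next='b' -> output (0, 'b'), add 'b' as idx 1
Step 2: w='' (idx 0), next='a' -> output (0, 'a'), add 'a' as idx 2
Step 3: w='a' (idx 2), next='a' -> output (2, 'a'), add 'aa' as idx 3
Step 4: w='aa' (idx 3), next='a' -> output (3, 'a'), add 'aaa' as idx 4
Step 5: w='b' (idx 1), next='a' -> output (1, 'a'), add 'ba' as idx 5


Encoded: [(0, 'b'), (0, 'a'), (2, 'a'), (3, 'a'), (1, 'a')]


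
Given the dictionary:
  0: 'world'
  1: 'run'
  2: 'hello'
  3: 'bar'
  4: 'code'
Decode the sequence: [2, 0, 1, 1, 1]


Look up each index in the dictionary:
  2 -> 'hello'
  0 -> 'world'
  1 -> 'run'
  1 -> 'run'
  1 -> 'run'

Decoded: "hello world run run run"


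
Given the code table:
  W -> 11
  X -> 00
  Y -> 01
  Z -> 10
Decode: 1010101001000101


Decoding:
10 -> Z
10 -> Z
10 -> Z
10 -> Z
01 -> Y
00 -> X
01 -> Y
01 -> Y


Result: ZZZZYXYY


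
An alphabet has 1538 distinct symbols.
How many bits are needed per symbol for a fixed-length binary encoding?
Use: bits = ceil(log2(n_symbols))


log2(1538) = 10.5868
Bracket: 2^10 = 1024 < 1538 <= 2^11 = 2048
So ceil(log2(1538)) = 11

bits = ceil(log2(1538)) = ceil(10.5868) = 11 bits


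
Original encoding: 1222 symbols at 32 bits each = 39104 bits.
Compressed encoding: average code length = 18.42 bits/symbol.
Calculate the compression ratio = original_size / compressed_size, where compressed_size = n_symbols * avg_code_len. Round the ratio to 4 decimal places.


original_size = n_symbols * orig_bits = 1222 * 32 = 39104 bits
compressed_size = n_symbols * avg_code_len = 1222 * 18.42 = 22509.24 bits
ratio = original_size / compressed_size = 39104 / 22509.24 = 1.7372

Compression ratio = 1.7372


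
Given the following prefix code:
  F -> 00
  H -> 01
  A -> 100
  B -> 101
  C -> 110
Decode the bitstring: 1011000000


Decoding step by step:
Bits 101 -> B
Bits 100 -> A
Bits 00 -> F
Bits 00 -> F


Decoded message: BAFF


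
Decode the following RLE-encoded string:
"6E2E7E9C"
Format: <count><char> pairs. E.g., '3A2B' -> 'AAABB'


Expanding each <count><char> pair:
  6E -> 'EEEEEE'
  2E -> 'EE'
  7E -> 'EEEEEEE'
  9C -> 'CCCCCCCCC'

Decoded = EEEEEEEEEEEEEEECCCCCCCCC


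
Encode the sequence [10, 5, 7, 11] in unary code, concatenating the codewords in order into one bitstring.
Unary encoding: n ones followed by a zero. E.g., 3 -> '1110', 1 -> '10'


Encode each number as n ones followed by a terminating 0:
  10 -> 11111111110 (11 bits)
  5 -> 111110 (6 bits)
  7 -> 11111110 (8 bits)
  11 -> 111111111110 (12 bits)
Total length = 11 + 6 + 8 + 12 = 37 bits.

Unary([10, 5, 7, 11]) = 1111111111011111011111110111111111110 (37 bits)


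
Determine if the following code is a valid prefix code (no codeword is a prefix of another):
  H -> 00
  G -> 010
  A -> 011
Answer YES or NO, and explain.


Checking each pair (does one codeword prefix another?):
  H='00' vs G='010': no prefix
  H='00' vs A='011': no prefix
  G='010' vs H='00': no prefix
  G='010' vs A='011': no prefix
  A='011' vs H='00': no prefix
  A='011' vs G='010': no prefix
No violation found over all pairs.

YES -- this is a valid prefix code. No codeword is a prefix of any other codeword.


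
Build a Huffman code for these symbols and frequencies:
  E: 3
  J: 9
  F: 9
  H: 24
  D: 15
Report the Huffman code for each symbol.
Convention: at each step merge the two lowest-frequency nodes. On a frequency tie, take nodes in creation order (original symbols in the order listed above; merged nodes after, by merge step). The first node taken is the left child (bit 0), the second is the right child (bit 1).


Huffman tree construction:
Step 1: Merge E(3) + J(9) = 12
Step 2: Merge F(9) + (E+J)(12) = 21
Step 3: Merge D(15) + (F+(E+J))(21) = 36
Step 4: Merge H(24) + (D+(F+(E+J)))(36) = 60
Read each symbol's code off the tree from the root (left child = 0, right child = 1).

Codes:
  E: 1110 (length 4)
  J: 1111 (length 4)
  F: 110 (length 3)
  H: 0 (length 1)
  D: 10 (length 2)
Average code length: 129/60 = 2.1500 bits/symbol


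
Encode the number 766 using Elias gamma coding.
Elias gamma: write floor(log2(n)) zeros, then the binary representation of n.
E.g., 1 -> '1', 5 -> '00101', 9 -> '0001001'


num_bits = floor(log2(766)) + 1 = 10
leading_zeros = num_bits - 1 = 9
binary(766) = 1011111110

Elias gamma(766) = '000000000' + '1011111110' = 0000000001011111110 (19 bits)


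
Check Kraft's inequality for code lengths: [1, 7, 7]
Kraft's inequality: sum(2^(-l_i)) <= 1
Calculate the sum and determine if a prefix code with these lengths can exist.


Sum = 2^(-1) + 2^(-7) + 2^(-7)
    = 0.5 + 0.0078125 + 0.0078125
    = 66/128 = 0.515625
Since 0.515625 <= 1, Kraft's inequality IS satisfied.
A prefix code with these lengths CAN exist.

Kraft sum = 0.515625. Satisfied.


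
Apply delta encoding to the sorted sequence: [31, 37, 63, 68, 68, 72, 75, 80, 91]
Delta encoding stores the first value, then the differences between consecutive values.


First value: 31
Deltas:
  37 - 31 = 6
  63 - 37 = 26
  68 - 63 = 5
  68 - 68 = 0
  72 - 68 = 4
  75 - 72 = 3
  80 - 75 = 5
  91 - 80 = 11


Delta encoded: [31, 6, 26, 5, 0, 4, 3, 5, 11]


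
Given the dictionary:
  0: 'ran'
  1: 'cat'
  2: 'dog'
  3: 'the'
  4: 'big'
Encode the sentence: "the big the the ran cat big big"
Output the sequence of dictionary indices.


Look up each word in the dictionary:
  'the' -> 3
  'big' -> 4
  'the' -> 3
  'the' -> 3
  'ran' -> 0
  'cat' -> 1
  'big' -> 4
  'big' -> 4

Encoded: [3, 4, 3, 3, 0, 1, 4, 4]


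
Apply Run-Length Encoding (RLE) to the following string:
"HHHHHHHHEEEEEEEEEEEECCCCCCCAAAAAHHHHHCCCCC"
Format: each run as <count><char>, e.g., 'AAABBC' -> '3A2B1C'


Scanning runs left to right:
  i=0: run of 'H' x 8 -> '8H'
  i=8: run of 'E' x 12 -> '12E'
  i=20: run of 'C' x 7 -> '7C'
  i=27: run of 'A' x 5 -> '5A'
  i=32: run of 'H' x 5 -> '5H'
  i=37: run of 'C' x 5 -> '5C'

RLE = 8H12E7C5A5H5C


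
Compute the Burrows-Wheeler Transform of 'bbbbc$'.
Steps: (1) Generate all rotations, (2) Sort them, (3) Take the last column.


Rotations (sorted):
  0: $bbbbc -> last char: c
  1: bbbbc$ -> last char: $
  2: bbbc$b -> last char: b
  3: bbc$bb -> last char: b
  4: bc$bbb -> last char: b
  5: c$bbbb -> last char: b


BWT = c$bbbb


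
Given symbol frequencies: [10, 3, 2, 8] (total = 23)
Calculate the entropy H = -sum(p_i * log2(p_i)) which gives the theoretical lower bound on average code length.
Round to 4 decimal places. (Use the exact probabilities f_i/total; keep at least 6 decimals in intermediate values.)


Per-symbol terms -p_i * log2(p_i) with p_i = f_i/23:
  p = 10/23 = 0.434783: log2(p) = -1.201634, -p*log2(p) = 0.522450
  p = 3/23 = 0.130435: log2(p) = -2.938599, -p*log2(p) = 0.383296
  p = 2/23 = 0.086957: log2(p) = -3.523562, -p*log2(p) = 0.306397
  p = 8/23 = 0.347826: log2(p) = -1.523562, -p*log2(p) = 0.529935
H = 0.522450 + 0.383296 + 0.306397 + 0.529935 = 1.742078

H = 1.7421 bits/symbol


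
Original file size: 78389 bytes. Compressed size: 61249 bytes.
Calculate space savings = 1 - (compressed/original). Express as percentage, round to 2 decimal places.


ratio = compressed/original = 61249/78389 = 0.781347
savings = 1 - ratio = 1 - 0.781347 = 0.218653
as a percentage: 0.218653 * 100 = 21.87%

Space savings = 1 - 61249/78389 = 21.87%


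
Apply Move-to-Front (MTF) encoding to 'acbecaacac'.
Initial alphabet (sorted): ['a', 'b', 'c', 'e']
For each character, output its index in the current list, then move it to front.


MTF encoding:
'a': index 0 in ['a', 'b', 'c', 'e'] -> ['a', 'b', 'c', 'e']
'c': index 2 in ['a', 'b', 'c', 'e'] -> ['c', 'a', 'b', 'e']
'b': index 2 in ['c', 'a', 'b', 'e'] -> ['b', 'c', 'a', 'e']
'e': index 3 in ['b', 'c', 'a', 'e'] -> ['e', 'b', 'c', 'a']
'c': index 2 in ['e', 'b', 'c', 'a'] -> ['c', 'e', 'b', 'a']
'a': index 3 in ['c', 'e', 'b', 'a'] -> ['a', 'c', 'e', 'b']
'a': index 0 in ['a', 'c', 'e', 'b'] -> ['a', 'c', 'e', 'b']
'c': index 1 in ['a', 'c', 'e', 'b'] -> ['c', 'a', 'e', 'b']
'a': index 1 in ['c', 'a', 'e', 'b'] -> ['a', 'c', 'e', 'b']
'c': index 1 in ['a', 'c', 'e', 'b'] -> ['c', 'a', 'e', 'b']


Output: [0, 2, 2, 3, 2, 3, 0, 1, 1, 1]


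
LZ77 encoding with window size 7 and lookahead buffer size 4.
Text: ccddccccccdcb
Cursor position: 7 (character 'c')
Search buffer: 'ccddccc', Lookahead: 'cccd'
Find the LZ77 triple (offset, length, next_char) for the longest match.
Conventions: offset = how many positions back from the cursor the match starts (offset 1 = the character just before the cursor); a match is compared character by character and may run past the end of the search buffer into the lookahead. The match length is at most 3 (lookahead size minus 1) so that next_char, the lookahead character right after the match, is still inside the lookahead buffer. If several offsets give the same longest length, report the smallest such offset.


Try each offset into the search buffer:
  offset=1 (pos 6, char 'c'): match length 3
  offset=2 (pos 5, char 'c'): match length 3
  offset=3 (pos 4, char 'c'): match length 3
  offset=4 (pos 3, char 'd'): match length 0
  offset=5 (pos 2, char 'd'): match length 0
  offset=6 (pos 1, char 'c'): match length 1
  offset=7 (pos 0, char 'c'): match length 2
Longest match has length 3, found at offsets 1, 2, 3; take the smallest, offset 1.
next_char = character at position 7 + 3 = 10 -> 'd'

Best match: offset=1, length=3 (matching 'ccc' starting at position 6)
LZ77 triple: (1, 3, 'd')


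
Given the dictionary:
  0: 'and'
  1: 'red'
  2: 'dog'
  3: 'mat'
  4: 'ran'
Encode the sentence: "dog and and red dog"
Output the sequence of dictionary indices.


Look up each word in the dictionary:
  'dog' -> 2
  'and' -> 0
  'and' -> 0
  'red' -> 1
  'dog' -> 2

Encoded: [2, 0, 0, 1, 2]


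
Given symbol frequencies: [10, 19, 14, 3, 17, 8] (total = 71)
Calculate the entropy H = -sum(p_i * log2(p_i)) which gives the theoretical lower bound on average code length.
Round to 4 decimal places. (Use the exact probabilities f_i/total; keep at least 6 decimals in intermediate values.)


Per-symbol terms -p_i * log2(p_i) with p_i = f_i/71:
  p = 10/71 = 0.140845: log2(p) = -2.827819, -p*log2(p) = 0.398284
  p = 19/71 = 0.267606: log2(p) = -1.901820, -p*log2(p) = 0.508938
  p = 14/71 = 0.197183: log2(p) = -2.342392, -p*log2(p) = 0.461880
  p = 3/71 = 0.042254: log2(p) = -4.564785, -p*log2(p) = 0.192878
  p = 17/71 = 0.239437: log2(p) = -2.062284, -p*log2(p) = 0.493786
  p = 8/71 = 0.112676: log2(p) = -3.149747, -p*log2(p) = 0.354901
H = 0.398284 + 0.508938 + 0.461880 + 0.192878 + 0.493786 + 0.354901 = 2.410667

H = 2.4107 bits/symbol


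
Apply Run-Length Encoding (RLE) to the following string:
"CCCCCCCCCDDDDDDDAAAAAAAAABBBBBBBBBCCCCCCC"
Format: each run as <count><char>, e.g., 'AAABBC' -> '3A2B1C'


Scanning runs left to right:
  i=0: run of 'C' x 9 -> '9C'
  i=9: run of 'D' x 7 -> '7D'
  i=16: run of 'A' x 9 -> '9A'
  i=25: run of 'B' x 9 -> '9B'
  i=34: run of 'C' x 7 -> '7C'

RLE = 9C7D9A9B7C


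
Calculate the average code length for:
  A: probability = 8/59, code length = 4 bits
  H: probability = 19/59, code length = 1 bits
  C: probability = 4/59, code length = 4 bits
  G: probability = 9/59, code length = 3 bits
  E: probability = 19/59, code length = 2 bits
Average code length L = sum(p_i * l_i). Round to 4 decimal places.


Weighted contributions p_i * l_i:
  A: (8/59) * 4 = 32/59
  H: (19/59) * 1 = 19/59
  C: (4/59) * 4 = 16/59
  G: (9/59) * 3 = 27/59
  E: (19/59) * 2 = 38/59
Sum = (32 + 19 + 16 + 27 + 38)/59 = 132/59

L = 132/59 = 2.2373 bits/symbol


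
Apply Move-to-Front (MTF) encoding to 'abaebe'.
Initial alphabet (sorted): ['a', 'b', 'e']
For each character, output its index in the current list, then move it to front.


MTF encoding:
'a': index 0 in ['a', 'b', 'e'] -> ['a', 'b', 'e']
'b': index 1 in ['a', 'b', 'e'] -> ['b', 'a', 'e']
'a': index 1 in ['b', 'a', 'e'] -> ['a', 'b', 'e']
'e': index 2 in ['a', 'b', 'e'] -> ['e', 'a', 'b']
'b': index 2 in ['e', 'a', 'b'] -> ['b', 'e', 'a']
'e': index 1 in ['b', 'e', 'a'] -> ['e', 'b', 'a']


Output: [0, 1, 1, 2, 2, 1]


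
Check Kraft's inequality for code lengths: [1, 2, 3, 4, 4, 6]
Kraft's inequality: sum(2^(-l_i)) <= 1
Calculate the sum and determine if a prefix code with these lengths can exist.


Sum = 2^(-1) + 2^(-2) + 2^(-3) + 2^(-4) + 2^(-4) + 2^(-6)
    = 0.5 + 0.25 + 0.125 + 0.0625 + 0.0625 + 0.015625
    = 65/64 = 1.015625
Since 1.015625 > 1, Kraft's inequality is NOT satisfied.
A prefix code with these lengths CANNOT exist.

Kraft sum = 1.015625. Not satisfied.


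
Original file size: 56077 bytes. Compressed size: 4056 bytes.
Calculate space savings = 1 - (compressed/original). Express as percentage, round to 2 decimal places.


ratio = compressed/original = 4056/56077 = 0.072329
savings = 1 - ratio = 1 - 0.072329 = 0.927671
as a percentage: 0.927671 * 100 = 92.77%

Space savings = 1 - 4056/56077 = 92.77%


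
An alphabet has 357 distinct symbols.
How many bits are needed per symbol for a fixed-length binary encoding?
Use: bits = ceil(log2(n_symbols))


log2(357) = 8.4798
Bracket: 2^8 = 256 < 357 <= 2^9 = 512
So ceil(log2(357)) = 9

bits = ceil(log2(357)) = ceil(8.4798) = 9 bits


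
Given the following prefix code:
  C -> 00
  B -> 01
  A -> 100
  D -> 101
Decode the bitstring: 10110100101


Decoding step by step:
Bits 101 -> D
Bits 101 -> D
Bits 00 -> C
Bits 101 -> D


Decoded message: DDCD


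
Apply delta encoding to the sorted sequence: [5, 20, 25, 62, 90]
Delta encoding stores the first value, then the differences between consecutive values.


First value: 5
Deltas:
  20 - 5 = 15
  25 - 20 = 5
  62 - 25 = 37
  90 - 62 = 28


Delta encoded: [5, 15, 5, 37, 28]


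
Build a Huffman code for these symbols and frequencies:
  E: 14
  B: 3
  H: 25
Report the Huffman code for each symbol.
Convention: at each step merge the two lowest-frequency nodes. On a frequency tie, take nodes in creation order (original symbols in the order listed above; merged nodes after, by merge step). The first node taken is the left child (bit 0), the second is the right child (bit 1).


Huffman tree construction:
Step 1: Merge B(3) + E(14) = 17
Step 2: Merge (B+E)(17) + H(25) = 42
Read each symbol's code off the tree from the root (left child = 0, right child = 1).

Codes:
  E: 01 (length 2)
  B: 00 (length 2)
  H: 1 (length 1)
Average code length: 59/42 = 1.4048 bits/symbol


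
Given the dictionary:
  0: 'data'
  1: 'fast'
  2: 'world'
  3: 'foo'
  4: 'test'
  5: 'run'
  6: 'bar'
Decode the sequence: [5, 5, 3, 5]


Look up each index in the dictionary:
  5 -> 'run'
  5 -> 'run'
  3 -> 'foo'
  5 -> 'run'

Decoded: "run run foo run"


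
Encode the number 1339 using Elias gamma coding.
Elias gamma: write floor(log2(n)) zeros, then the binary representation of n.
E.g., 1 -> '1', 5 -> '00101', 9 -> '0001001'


num_bits = floor(log2(1339)) + 1 = 11
leading_zeros = num_bits - 1 = 10
binary(1339) = 10100111011

Elias gamma(1339) = '0000000000' + '10100111011' = 000000000010100111011 (21 bits)


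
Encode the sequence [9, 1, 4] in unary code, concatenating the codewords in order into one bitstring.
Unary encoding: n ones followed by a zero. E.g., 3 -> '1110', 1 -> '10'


Encode each number as n ones followed by a terminating 0:
  9 -> 1111111110 (10 bits)
  1 -> 10 (2 bits)
  4 -> 11110 (5 bits)
Total length = 10 + 2 + 5 = 17 bits.

Unary([9, 1, 4]) = 11111111101011110 (17 bits)


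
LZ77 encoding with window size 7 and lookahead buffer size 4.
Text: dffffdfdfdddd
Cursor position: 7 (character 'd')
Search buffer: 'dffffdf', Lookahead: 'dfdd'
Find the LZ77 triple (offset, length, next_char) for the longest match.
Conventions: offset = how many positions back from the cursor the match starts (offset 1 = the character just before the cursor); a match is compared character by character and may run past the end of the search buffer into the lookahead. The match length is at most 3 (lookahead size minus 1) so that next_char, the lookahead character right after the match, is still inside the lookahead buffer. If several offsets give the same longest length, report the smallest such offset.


Try each offset into the search buffer:
  offset=1 (pos 6, char 'f'): match length 0
  offset=2 (pos 5, char 'd'): match length 3
  offset=3 (pos 4, char 'f'): match length 0
  offset=4 (pos 3, char 'f'): match length 0
  offset=5 (pos 2, char 'f'): match length 0
  offset=6 (pos 1, char 'f'): match length 0
  offset=7 (pos 0, char 'd'): match length 2
Longest match has length 3 at offset 2.
next_char = character at position 7 + 3 = 10 -> 'd'

Best match: offset=2, length=3 (matching 'dfd' starting at position 5)
LZ77 triple: (2, 3, 'd')


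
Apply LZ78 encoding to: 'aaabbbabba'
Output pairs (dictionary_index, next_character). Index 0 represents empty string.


LZ78 encoding steps:
Dictionary: {0: ''}
Step 1: w='' (idx 0), next='a' -> output (0, 'a'), add 'a' as idx 1
Step 2: w='a' (idx 1), next='a' -> output (1, 'a'), add 'aa' as idx 2
Step 3: w='' (idx 0), next='b' -> output (0, 'b'), add 'b' as idx 3
Step 4: w='b' (idx 3), next='b' -> output (3, 'b'), add 'bb' as idx 4
Step 5: w='a' (idx 1), next='b' -> output (1, 'b'), add 'ab' as idx 5
Step 6: w='b' (idx 3), next='a' -> output (3, 'a'), add 'ba' as idx 6


Encoded: [(0, 'a'), (1, 'a'), (0, 'b'), (3, 'b'), (1, 'b'), (3, 'a')]


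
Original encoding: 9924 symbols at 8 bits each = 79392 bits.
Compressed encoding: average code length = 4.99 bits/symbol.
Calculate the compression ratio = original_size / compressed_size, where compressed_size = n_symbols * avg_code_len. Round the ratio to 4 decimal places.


original_size = n_symbols * orig_bits = 9924 * 8 = 79392 bits
compressed_size = n_symbols * avg_code_len = 9924 * 4.99 = 49520.76 bits
ratio = original_size / compressed_size = 79392 / 49520.76 = 1.6032

Compression ratio = 1.6032


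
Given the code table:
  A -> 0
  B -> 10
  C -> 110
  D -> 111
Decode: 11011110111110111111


Decoding:
110 -> C
111 -> D
10 -> B
111 -> D
110 -> C
111 -> D
111 -> D


Result: CDBDCDD


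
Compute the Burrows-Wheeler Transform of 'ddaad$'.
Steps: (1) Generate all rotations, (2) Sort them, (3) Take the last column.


Rotations (sorted):
  0: $ddaad -> last char: d
  1: aad$dd -> last char: d
  2: ad$dda -> last char: a
  3: d$ddaa -> last char: a
  4: daad$d -> last char: d
  5: ddaad$ -> last char: $


BWT = ddaad$


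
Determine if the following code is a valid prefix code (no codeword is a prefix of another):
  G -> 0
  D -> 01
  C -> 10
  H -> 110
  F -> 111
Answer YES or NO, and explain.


Checking each pair (does one codeword prefix another?):
  G='0' vs D='01': prefix -- VIOLATION

NO -- this is NOT a valid prefix code. G (0) is a prefix of D (01).


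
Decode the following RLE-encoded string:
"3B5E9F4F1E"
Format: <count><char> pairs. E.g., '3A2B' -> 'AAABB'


Expanding each <count><char> pair:
  3B -> 'BBB'
  5E -> 'EEEEE'
  9F -> 'FFFFFFFFF'
  4F -> 'FFFF'
  1E -> 'E'

Decoded = BBBEEEEEFFFFFFFFFFFFFE


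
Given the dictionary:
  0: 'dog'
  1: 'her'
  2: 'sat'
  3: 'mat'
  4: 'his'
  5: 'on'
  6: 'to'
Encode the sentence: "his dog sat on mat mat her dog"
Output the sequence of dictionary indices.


Look up each word in the dictionary:
  'his' -> 4
  'dog' -> 0
  'sat' -> 2
  'on' -> 5
  'mat' -> 3
  'mat' -> 3
  'her' -> 1
  'dog' -> 0

Encoded: [4, 0, 2, 5, 3, 3, 1, 0]


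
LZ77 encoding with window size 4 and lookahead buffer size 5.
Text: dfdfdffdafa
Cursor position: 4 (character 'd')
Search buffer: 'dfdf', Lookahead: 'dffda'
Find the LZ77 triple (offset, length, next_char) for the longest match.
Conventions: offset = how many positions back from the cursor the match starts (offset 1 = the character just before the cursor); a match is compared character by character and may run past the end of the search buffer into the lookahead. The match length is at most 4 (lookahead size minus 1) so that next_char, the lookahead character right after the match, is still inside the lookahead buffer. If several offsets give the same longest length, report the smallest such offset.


Try each offset into the search buffer:
  offset=1 (pos 3, char 'f'): match length 0
  offset=2 (pos 2, char 'd'): match length 2
  offset=3 (pos 1, char 'f'): match length 0
  offset=4 (pos 0, char 'd'): match length 2
Longest match has length 2, found at offsets 2, 4; take the smallest, offset 2.
next_char = character at position 4 + 2 = 6 -> 'f'

Best match: offset=2, length=2 (matching 'df' starting at position 2)
LZ77 triple: (2, 2, 'f')


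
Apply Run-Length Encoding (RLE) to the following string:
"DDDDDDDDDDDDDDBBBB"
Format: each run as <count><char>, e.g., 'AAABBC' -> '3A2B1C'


Scanning runs left to right:
  i=0: run of 'D' x 14 -> '14D'
  i=14: run of 'B' x 4 -> '4B'

RLE = 14D4B


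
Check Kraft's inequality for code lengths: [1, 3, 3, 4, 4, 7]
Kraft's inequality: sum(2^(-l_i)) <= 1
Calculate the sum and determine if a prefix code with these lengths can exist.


Sum = 2^(-1) + 2^(-3) + 2^(-3) + 2^(-4) + 2^(-4) + 2^(-7)
    = 0.5 + 0.125 + 0.125 + 0.0625 + 0.0625 + 0.0078125
    = 113/128 = 0.8828125
Since 0.8828125 <= 1, Kraft's inequality IS satisfied.
A prefix code with these lengths CAN exist.

Kraft sum = 0.8828125. Satisfied.


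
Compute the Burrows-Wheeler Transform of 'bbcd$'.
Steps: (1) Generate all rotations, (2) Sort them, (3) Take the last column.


Rotations (sorted):
  0: $bbcd -> last char: d
  1: bbcd$ -> last char: $
  2: bcd$b -> last char: b
  3: cd$bb -> last char: b
  4: d$bbc -> last char: c


BWT = d$bbc


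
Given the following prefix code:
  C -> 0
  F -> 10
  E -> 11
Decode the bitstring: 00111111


Decoding step by step:
Bits 0 -> C
Bits 0 -> C
Bits 11 -> E
Bits 11 -> E
Bits 11 -> E


Decoded message: CCEEE


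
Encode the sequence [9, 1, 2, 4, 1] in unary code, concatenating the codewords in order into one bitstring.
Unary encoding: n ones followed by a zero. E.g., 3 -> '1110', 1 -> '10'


Encode each number as n ones followed by a terminating 0:
  9 -> 1111111110 (10 bits)
  1 -> 10 (2 bits)
  2 -> 110 (3 bits)
  4 -> 11110 (5 bits)
  1 -> 10 (2 bits)
Total length = 10 + 2 + 3 + 5 + 2 = 22 bits.

Unary([9, 1, 2, 4, 1]) = 1111111110101101111010 (22 bits)
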